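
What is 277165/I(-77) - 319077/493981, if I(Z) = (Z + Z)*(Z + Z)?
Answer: 18478144819/1673607628 ≈ 11.041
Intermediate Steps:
I(Z) = 4*Z² (I(Z) = (2*Z)*(2*Z) = 4*Z²)
277165/I(-77) - 319077/493981 = 277165/((4*(-77)²)) - 319077/493981 = 277165/((4*5929)) - 319077*1/493981 = 277165/23716 - 319077/493981 = 277165*(1/23716) - 319077/493981 = 39595/3388 - 319077/493981 = 18478144819/1673607628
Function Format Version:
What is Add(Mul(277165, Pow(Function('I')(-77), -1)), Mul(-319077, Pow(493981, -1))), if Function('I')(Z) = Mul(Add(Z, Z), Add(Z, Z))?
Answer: Rational(18478144819, 1673607628) ≈ 11.041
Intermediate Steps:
Function('I')(Z) = Mul(4, Pow(Z, 2)) (Function('I')(Z) = Mul(Mul(2, Z), Mul(2, Z)) = Mul(4, Pow(Z, 2)))
Add(Mul(277165, Pow(Function('I')(-77), -1)), Mul(-319077, Pow(493981, -1))) = Add(Mul(277165, Pow(Mul(4, Pow(-77, 2)), -1)), Mul(-319077, Pow(493981, -1))) = Add(Mul(277165, Pow(Mul(4, 5929), -1)), Mul(-319077, Rational(1, 493981))) = Add(Mul(277165, Pow(23716, -1)), Rational(-319077, 493981)) = Add(Mul(277165, Rational(1, 23716)), Rational(-319077, 493981)) = Add(Rational(39595, 3388), Rational(-319077, 493981)) = Rational(18478144819, 1673607628)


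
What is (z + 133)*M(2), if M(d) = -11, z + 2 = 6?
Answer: -1507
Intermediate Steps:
z = 4 (z = -2 + 6 = 4)
(z + 133)*M(2) = (4 + 133)*(-11) = 137*(-11) = -1507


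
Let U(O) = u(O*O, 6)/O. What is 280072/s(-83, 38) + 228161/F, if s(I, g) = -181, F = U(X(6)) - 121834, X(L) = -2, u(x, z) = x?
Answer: -34164149333/22052316 ≈ -1549.2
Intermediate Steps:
U(O) = O (U(O) = (O*O)/O = O²/O = O)
F = -121836 (F = -2 - 121834 = -121836)
280072/s(-83, 38) + 228161/F = 280072/(-181) + 228161/(-121836) = 280072*(-1/181) + 228161*(-1/121836) = -280072/181 - 228161/121836 = -34164149333/22052316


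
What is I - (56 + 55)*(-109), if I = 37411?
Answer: 49510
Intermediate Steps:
I - (56 + 55)*(-109) = 37411 - (56 + 55)*(-109) = 37411 - 111*(-109) = 37411 - 1*(-12099) = 37411 + 12099 = 49510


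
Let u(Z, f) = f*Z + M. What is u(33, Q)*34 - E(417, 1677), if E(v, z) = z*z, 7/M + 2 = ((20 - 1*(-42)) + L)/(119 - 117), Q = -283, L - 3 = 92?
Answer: -28168667/9 ≈ -3.1299e+6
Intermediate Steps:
L = 95 (L = 3 + 92 = 95)
M = 14/153 (M = 7/(-2 + ((20 - 1*(-42)) + 95)/(119 - 117)) = 7/(-2 + ((20 + 42) + 95)/2) = 7/(-2 + (62 + 95)*(½)) = 7/(-2 + 157*(½)) = 7/(-2 + 157/2) = 7/(153/2) = 7*(2/153) = 14/153 ≈ 0.091503)
u(Z, f) = 14/153 + Z*f (u(Z, f) = f*Z + 14/153 = Z*f + 14/153 = 14/153 + Z*f)
E(v, z) = z²
u(33, Q)*34 - E(417, 1677) = (14/153 + 33*(-283))*34 - 1*1677² = (14/153 - 9339)*34 - 1*2812329 = -1428853/153*34 - 2812329 = -2857706/9 - 2812329 = -28168667/9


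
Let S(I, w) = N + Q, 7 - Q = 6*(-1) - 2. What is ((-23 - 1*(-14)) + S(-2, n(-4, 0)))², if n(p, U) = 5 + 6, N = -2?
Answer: 16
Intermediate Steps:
n(p, U) = 11
Q = 15 (Q = 7 - (6*(-1) - 2) = 7 - (-6 - 2) = 7 - 1*(-8) = 7 + 8 = 15)
S(I, w) = 13 (S(I, w) = -2 + 15 = 13)
((-23 - 1*(-14)) + S(-2, n(-4, 0)))² = ((-23 - 1*(-14)) + 13)² = ((-23 + 14) + 13)² = (-9 + 13)² = 4² = 16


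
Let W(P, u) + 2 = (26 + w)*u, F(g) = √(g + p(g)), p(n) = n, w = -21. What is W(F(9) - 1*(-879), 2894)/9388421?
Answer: 14468/9388421 ≈ 0.0015410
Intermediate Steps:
F(g) = √2*√g (F(g) = √(g + g) = √(2*g) = √2*√g)
W(P, u) = -2 + 5*u (W(P, u) = -2 + (26 - 21)*u = -2 + 5*u)
W(F(9) - 1*(-879), 2894)/9388421 = (-2 + 5*2894)/9388421 = (-2 + 14470)*(1/9388421) = 14468*(1/9388421) = 14468/9388421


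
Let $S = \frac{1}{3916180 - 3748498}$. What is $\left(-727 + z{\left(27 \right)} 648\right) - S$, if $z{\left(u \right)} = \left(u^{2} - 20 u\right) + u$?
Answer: $\frac{23348209361}{167682} \approx 1.3924 \cdot 10^{5}$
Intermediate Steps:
$z{\left(u \right)} = u^{2} - 19 u$
$S = \frac{1}{167682} \approx 5.9637 \cdot 10^{-6}$
$\left(-727 + z{\left(27 \right)} 648\right) - S = \left(-727 + 27 \left(-19 + 27\right) 648\right) - \frac{1}{167682} = \left(-727 + 27 \cdot 8 \cdot 648\right) - \frac{1}{167682} = \left(-727 + 216 \cdot 648\right) - \frac{1}{167682} = \left(-727 + 139968\right) - \frac{1}{167682} = 139241 - \frac{1}{167682} = \frac{23348209361}{167682}$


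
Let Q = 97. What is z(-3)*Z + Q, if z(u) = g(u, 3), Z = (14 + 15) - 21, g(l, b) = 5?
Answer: 137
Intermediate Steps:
Z = 8 (Z = 29 - 21 = 8)
z(u) = 5
z(-3)*Z + Q = 5*8 + 97 = 40 + 97 = 137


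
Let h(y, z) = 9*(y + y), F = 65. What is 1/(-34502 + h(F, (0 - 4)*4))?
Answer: -1/33332 ≈ -3.0001e-5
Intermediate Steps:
h(y, z) = 18*y (h(y, z) = 9*(2*y) = 18*y)
1/(-34502 + h(F, (0 - 4)*4)) = 1/(-34502 + 18*65) = 1/(-34502 + 1170) = 1/(-33332) = -1/33332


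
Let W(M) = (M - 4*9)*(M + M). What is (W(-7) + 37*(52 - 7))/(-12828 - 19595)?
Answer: -2267/32423 ≈ -0.069919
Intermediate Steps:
W(M) = 2*M*(-36 + M) (W(M) = (M - 36)*(2*M) = (-36 + M)*(2*M) = 2*M*(-36 + M))
(W(-7) + 37*(52 - 7))/(-12828 - 19595) = (2*(-7)*(-36 - 7) + 37*(52 - 7))/(-12828 - 19595) = (2*(-7)*(-43) + 37*45)/(-32423) = (602 + 1665)*(-1/32423) = 2267*(-1/32423) = -2267/32423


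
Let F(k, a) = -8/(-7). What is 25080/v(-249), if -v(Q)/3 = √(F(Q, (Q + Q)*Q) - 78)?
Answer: 4180*I*√3766/269 ≈ 953.6*I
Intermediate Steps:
F(k, a) = 8/7 (F(k, a) = -8*(-⅐) = 8/7)
v(Q) = -3*I*√3766/7 (v(Q) = -3*√(8/7 - 78) = -3*I*√3766/7)
25080/v(-249) = 25080/((-3*I*√3766/7)) = 25080*(I*√3766/1614) = 4180*I*√3766/269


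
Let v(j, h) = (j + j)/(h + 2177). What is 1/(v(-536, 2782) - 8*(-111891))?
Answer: 4959/4438938680 ≈ 1.1172e-6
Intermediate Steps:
v(j, h) = 2*j/(2177 + h) (v(j, h) = (2*j)/(2177 + h) = 2*j/(2177 + h))
1/(v(-536, 2782) - 8*(-111891)) = 1/(2*(-536)/(2177 + 2782) - 8*(-111891)) = 1/(2*(-536)/4959 + 895128) = 1/(2*(-536)*(1/4959) + 895128) = 1/(-1072/4959 + 895128) = 1/(4438938680/4959) = 4959/4438938680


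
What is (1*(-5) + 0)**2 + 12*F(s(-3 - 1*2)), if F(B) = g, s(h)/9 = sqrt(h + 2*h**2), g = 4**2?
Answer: 217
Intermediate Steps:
g = 16
s(h) = 9*sqrt(h + 2*h**2)
F(B) = 16
(1*(-5) + 0)**2 + 12*F(s(-3 - 1*2)) = (1*(-5) + 0)**2 + 12*16 = (-5 + 0)**2 + 192 = (-5)**2 + 192 = 25 + 192 = 217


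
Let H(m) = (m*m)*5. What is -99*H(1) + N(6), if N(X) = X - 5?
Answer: -494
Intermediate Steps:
H(m) = 5*m² (H(m) = m²*5 = 5*m²)
N(X) = -5 + X
-99*H(1) + N(6) = -495*1² + (-5 + 6) = -495 + 1 = -494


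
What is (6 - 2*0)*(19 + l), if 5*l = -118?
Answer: -138/5 ≈ -27.600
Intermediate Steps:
l = -118/5 (l = (⅕)*(-118) = -118/5 ≈ -23.600)
(6 - 2*0)*(19 + l) = (6 - 2*0)*(19 - 118/5) = (6 + 0)*(-23/5) = 6*(-23/5) = -138/5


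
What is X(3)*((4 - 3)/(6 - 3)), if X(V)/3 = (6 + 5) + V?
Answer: 14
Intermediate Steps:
X(V) = 33 + 3*V (X(V) = 3*((6 + 5) + V) = 3*(11 + V) = 33 + 3*V)
X(3)*((4 - 3)/(6 - 3)) = (33 + 3*3)*((4 - 3)/(6 - 3)) = (33 + 9)*(1/3) = 42*(1*(⅓)) = 42*(⅓) = 14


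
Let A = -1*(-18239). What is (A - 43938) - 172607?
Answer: -198306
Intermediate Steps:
A = 18239
(A - 43938) - 172607 = (18239 - 43938) - 172607 = -25699 - 172607 = -198306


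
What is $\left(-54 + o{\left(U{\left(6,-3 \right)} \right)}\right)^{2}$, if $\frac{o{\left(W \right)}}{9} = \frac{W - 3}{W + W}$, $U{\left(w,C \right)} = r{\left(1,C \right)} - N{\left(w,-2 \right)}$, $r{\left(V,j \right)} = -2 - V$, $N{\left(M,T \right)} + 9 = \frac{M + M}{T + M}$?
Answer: $2916$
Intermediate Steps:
$N{\left(M,T \right)} = -9 + \frac{2 M}{M + T}$ ($N{\left(M,T \right)} = -9 + \frac{M + M}{T + M} = -9 + \frac{2 M}{M + T}$)
$U{\left(w,C \right)} = -3 - \frac{18 - 7 w}{-2 + w}$ ($U{\left(w,C \right)} = \left(-2 - 1\right) - \frac{\left(-9\right) \left(-2\right) - 7 w}{w - 2} = \left(-2 - 1\right) - \frac{18 - 7 w}{-2 + w} = -3 - \frac{18 - 7 w}{-2 + w}$)
$o{\left(W \right)} = \frac{9 \left(-3 + W\right)}{2 W}$ ($o{\left(W \right)} = 9 \frac{W - 3}{W + W} = 9 \frac{-3 + W}{2 W} = \frac{9 \left(-3 + W\right)}{2 W}$)
$\left(-54 + o{\left(U{\left(6,-3 \right)} \right)}\right)^{2} = \left(-54 + \frac{9 \left(-3 + \frac{4 \left(-3 + 6\right)}{-2 + 6}\right)}{2 \frac{4 \left(-3 + 6\right)}{-2 + 6}}\right)^{2} = \left(-54 + \frac{9 \left(-3 + 4 \cdot \frac{1}{4} \cdot 3\right)}{2 \cdot 4 \cdot \frac{1}{4} \cdot 3}\right)^{2} = \left(-54 + \frac{9 \left(-3 + 3\right)}{2 \cdot 3}\right)^{2} = \left(-54 + \frac{9}{2} \cdot \frac{1}{3} \cdot 0\right)^{2} = \left(-54 + 0\right)^{2} = \left(-54\right)^{2} = 2916$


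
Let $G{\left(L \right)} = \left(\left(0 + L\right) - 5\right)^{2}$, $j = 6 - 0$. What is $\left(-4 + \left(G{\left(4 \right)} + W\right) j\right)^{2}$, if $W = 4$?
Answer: $676$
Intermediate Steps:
$j = 6$ ($j = 6 + 0 = 6$)
$G{\left(L \right)} = \left(-5 + L\right)^{2}$ ($G{\left(L \right)} = \left(L - 5\right)^{2} = \left(-5 + L\right)^{2}$)
$\left(-4 + \left(G{\left(4 \right)} + W\right) j\right)^{2} = \left(-4 + \left(\left(-5 + 4\right)^{2} + 4\right) 6\right)^{2} = \left(-4 + \left(\left(-1\right)^{2} + 4\right) 6\right)^{2} = \left(-4 + \left(1 + 4\right) 6\right)^{2} = \left(-4 + 5 \cdot 6\right)^{2} = \left(-4 + 30\right)^{2} = 26^{2} = 676$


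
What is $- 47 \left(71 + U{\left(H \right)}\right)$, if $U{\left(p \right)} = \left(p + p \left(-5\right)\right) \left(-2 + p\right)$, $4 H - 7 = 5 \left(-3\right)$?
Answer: $-1833$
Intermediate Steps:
$H = -2$ ($H = \frac{7}{4} + \frac{5 \left(-3\right)}{4} = \frac{7}{4} + \frac{1}{4} \left(-15\right) = \frac{7}{4} - \frac{15}{4} = -2$)
$U{\left(p \right)} = - 4 p \left(-2 + p\right)$ ($U{\left(p \right)} = \left(p - 5 p\right) \left(-2 + p\right) = - 4 p \left(-2 + p\right)$)
$- 47 \left(71 + U{\left(H \right)}\right) = - 47 \left(71 + 4 \left(-2\right) \left(2 - -2\right)\right) = - 47 \left(71 + 4 \left(-2\right) \left(2 + 2\right)\right) = - 47 \left(71 + 4 \left(-2\right) 4\right) = - 47 \left(71 - 32\right) = \left(-47\right) 39 = -1833$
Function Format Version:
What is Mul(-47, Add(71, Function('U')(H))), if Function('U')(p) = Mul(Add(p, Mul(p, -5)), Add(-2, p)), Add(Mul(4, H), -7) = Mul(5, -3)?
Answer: -1833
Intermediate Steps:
H = -2 (H = Add(Rational(7, 4), Mul(Rational(1, 4), Mul(5, -3))) = Add(Rational(7, 4), Mul(Rational(1, 4), -15)) = Add(Rational(7, 4), Rational(-15, 4)) = -2)
Function('U')(p) = Mul(-4, p, Add(-2, p)) (Function('U')(p) = Mul(Add(p, Mul(-5, p)), Add(-2, p)) = Mul(Mul(-4, p), Add(-2, p)) = Mul(-4, p, Add(-2, p)))
Mul(-47, Add(71, Function('U')(H))) = Mul(-47, Add(71, Mul(4, -2, Add(2, Mul(-1, -2))))) = Mul(-47, Add(71, Mul(4, -2, Add(2, 2)))) = Mul(-47, Add(71, Mul(4, -2, 4))) = Mul(-47, Add(71, -32)) = Mul(-47, 39) = -1833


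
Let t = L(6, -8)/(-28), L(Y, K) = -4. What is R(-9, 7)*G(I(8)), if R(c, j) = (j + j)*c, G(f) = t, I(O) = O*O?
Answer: -18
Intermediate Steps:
I(O) = O²
t = ⅐ (t = -4/(-28) = -4*(-1/28) = ⅐ ≈ 0.14286)
G(f) = ⅐
R(c, j) = 2*c*j (R(c, j) = (2*j)*c = 2*c*j)
R(-9, 7)*G(I(8)) = (2*(-9)*7)*(⅐) = -126*⅐ = -18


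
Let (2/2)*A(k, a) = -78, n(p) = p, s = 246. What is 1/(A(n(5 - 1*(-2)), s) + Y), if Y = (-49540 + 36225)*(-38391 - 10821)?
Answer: 1/655257702 ≈ 1.5261e-9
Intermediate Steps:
A(k, a) = -78
Y = 655257780 (Y = -13315*(-49212) = 655257780)
1/(A(n(5 - 1*(-2)), s) + Y) = 1/(-78 + 655257780) = 1/655257702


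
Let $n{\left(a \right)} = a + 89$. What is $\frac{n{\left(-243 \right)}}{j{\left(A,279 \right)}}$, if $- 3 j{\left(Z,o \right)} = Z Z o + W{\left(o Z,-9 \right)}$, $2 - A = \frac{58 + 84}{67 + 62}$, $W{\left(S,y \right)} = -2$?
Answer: $\frac{427119}{206719} \approx 2.0662$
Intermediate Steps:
$A = \frac{116}{129}$ ($A = 2 - \frac{58 + 84}{67 + 62} = 2 - \frac{142}{129} = \frac{116}{129} \approx 0.89923$)
$n{\left(a \right)} = 89 + a$
$j{\left(Z,o \right)} = \frac{2}{3} - \frac{o Z^{2}}{3}$ ($j{\left(Z,o \right)} = - \frac{Z Z o - 2}{3} = - \frac{Z^{2} o - 2}{3} = - \frac{o Z^{2} - 2}{3} = - \frac{-2 + o Z^{2}}{3} = \frac{2}{3} - \frac{o Z^{2}}{3}$)
$\frac{n{\left(-243 \right)}}{j{\left(A,279 \right)}} = \frac{89 - 243}{\frac{2}{3} - 93 \left(\frac{116}{129}\right)^{2}} = - \frac{154}{\frac{2}{3} - 93 \cdot \frac{13456}{16641}} = - \frac{154}{\frac{2}{3} - \frac{417136}{5547}} = - \frac{154}{- \frac{413438}{5547}} = \left(-154\right) \left(- \frac{5547}{413438}\right) = \frac{427119}{206719}$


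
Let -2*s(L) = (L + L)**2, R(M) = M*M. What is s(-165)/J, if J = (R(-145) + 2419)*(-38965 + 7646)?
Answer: 27225/367121318 ≈ 7.4158e-5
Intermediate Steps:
R(M) = M**2
s(L) = -2*L**2 (s(L) = -(L + L)**2/2 = -4*L**2/2 = -2*L**2)
J = -734242636 (J = ((-145)**2 + 2419)*(-38965 + 7646) = (21025 + 2419)*(-31319) = 23444*(-31319) = -734242636)
s(-165)/J = -2*(-165)**2/(-734242636) = -2*27225*(-1/734242636) = -54450*(-1/734242636) = 27225/367121318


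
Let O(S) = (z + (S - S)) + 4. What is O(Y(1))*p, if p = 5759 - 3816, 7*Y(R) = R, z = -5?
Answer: -1943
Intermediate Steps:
Y(R) = R/7
O(S) = -1 (O(S) = (-5 + (S - S)) + 4 = (-5 + 0) + 4 = -5 + 4 = -1)
p = 1943
O(Y(1))*p = -1*1943 = -1943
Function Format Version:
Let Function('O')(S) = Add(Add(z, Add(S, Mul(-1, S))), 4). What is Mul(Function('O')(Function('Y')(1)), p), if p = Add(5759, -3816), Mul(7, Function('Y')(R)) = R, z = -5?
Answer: -1943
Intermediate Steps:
Function('Y')(R) = Mul(Rational(1, 7), R)
Function('O')(S) = -1 (Function('O')(S) = Add(Add(-5, Add(S, Mul(-1, S))), 4) = Add(Add(-5, 0), 4) = Add(-5, 4) = -1)
p = 1943
Mul(Function('O')(Function('Y')(1)), p) = Mul(-1, 1943) = -1943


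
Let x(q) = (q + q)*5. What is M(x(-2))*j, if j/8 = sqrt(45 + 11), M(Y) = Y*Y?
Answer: 6400*sqrt(14) ≈ 23947.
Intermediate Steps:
x(q) = 10*q (x(q) = (2*q)*5 = 10*q)
M(Y) = Y**2
j = 16*sqrt(14) (j = 8*sqrt(45 + 11) = 8*sqrt(56) = 8*(2*sqrt(14)) = 16*sqrt(14) ≈ 59.867)
M(x(-2))*j = (10*(-2))**2*(16*sqrt(14)) = (-20)**2*(16*sqrt(14)) = 400*(16*sqrt(14)) = 6400*sqrt(14)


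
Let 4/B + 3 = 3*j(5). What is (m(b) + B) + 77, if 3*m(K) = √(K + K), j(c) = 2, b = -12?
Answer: 235/3 + 2*I*√6/3 ≈ 78.333 + 1.633*I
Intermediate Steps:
B = 4/3 (B = 4/(-3 + 3*2) = 4/(-3 + 6) = 4/3 ≈ 1.3333)
m(K) = √2*√K/3 (m(K) = √(K + K)/3 = √(2*K)/3 = (√2*√K)/3 = √2*√K/3)
(m(b) + B) + 77 = (√2*√(-12)/3 + 4/3) + 77 = (√2*(2*I*√3)/3 + 4/3) + 77 = (2*I*√6/3 + 4/3) + 77 = (4/3 + 2*I*√6/3) + 77 = 235/3 + 2*I*√6/3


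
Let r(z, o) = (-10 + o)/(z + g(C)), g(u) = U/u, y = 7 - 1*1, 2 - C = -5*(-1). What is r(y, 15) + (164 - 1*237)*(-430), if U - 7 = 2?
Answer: 94175/3 ≈ 31392.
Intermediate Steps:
C = -3 (C = 2 - (-5)*(-1) = 2 - 1*5 = 2 - 5 = -3)
y = 6 (y = 7 - 1 = 6)
U = 9 (U = 7 + 2 = 9)
g(u) = 9/u
r(z, o) = (-10 + o)/(-3 + z) (r(z, o) = (-10 + o)/(z + 9/(-3)) = (-10 + o)/(z + 9*(-1/3)) = (-10 + o)/(z - 3) = (-10 + o)/(-3 + z))
r(y, 15) + (164 - 1*237)*(-430) = (-10 + 15)/(-3 + 6) + (164 - 1*237)*(-430) = 5/3 + (164 - 237)*(-430) = (1/3)*5 - 73*(-430) = 5/3 + 31390 = 94175/3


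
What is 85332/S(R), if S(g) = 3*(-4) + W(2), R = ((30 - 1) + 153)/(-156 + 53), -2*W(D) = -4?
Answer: -42666/5 ≈ -8533.2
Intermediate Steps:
W(D) = 2 (W(D) = -1/2*(-4) = 2)
R = -182/103 (R = (29 + 153)/(-103) = 182*(-1/103) = -182/103 ≈ -1.7670)
S(g) = -10 (S(g) = 3*(-4) + 2 = -12 + 2 = -10)
85332/S(R) = 85332/(-10) = 85332*(-1/10) = -42666/5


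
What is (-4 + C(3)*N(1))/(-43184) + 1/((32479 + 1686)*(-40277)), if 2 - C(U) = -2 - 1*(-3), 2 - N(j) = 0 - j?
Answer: 1376020521/59423935036720 ≈ 2.3156e-5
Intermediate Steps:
N(j) = 2 + j (N(j) = 2 - (0 - j) = 2 - (-1)*j = 2 + j)
C(U) = 1 (C(U) = 2 - (-2 - 1*(-3)) = 2 - (-2 + 3) = 2 - 1*1 = 2 - 1 = 1)
(-4 + C(3)*N(1))/(-43184) + 1/((32479 + 1686)*(-40277)) = (-4 + 1*(2 + 1))/(-43184) + 1/((32479 + 1686)*(-40277)) = (-4 + 1*3)*(-1/43184) - 1/40277/34165 = (-4 + 3)*(-1/43184) + (1/34165)*(-1/40277) = -1*(-1/43184) - 1/1376063705 = 1/43184 - 1/1376063705 = 1376020521/59423935036720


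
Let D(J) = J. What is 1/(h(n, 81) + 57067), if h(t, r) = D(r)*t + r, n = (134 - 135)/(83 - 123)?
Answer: 40/2286001 ≈ 1.7498e-5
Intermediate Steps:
n = 1/40 (n = -1/(-40) = -1*(-1/40) = 1/40 ≈ 0.025000)
h(t, r) = r + r*t (h(t, r) = r*t + r = r + r*t)
1/(h(n, 81) + 57067) = 1/(81*(1 + 1/40) + 57067) = 1/(81*(41/40) + 57067) = 1/(3321/40 + 57067) = 1/(2286001/40) = 40/2286001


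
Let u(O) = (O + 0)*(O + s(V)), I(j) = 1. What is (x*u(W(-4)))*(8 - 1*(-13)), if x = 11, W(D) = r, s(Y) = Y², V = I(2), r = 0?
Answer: 0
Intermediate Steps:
V = 1
W(D) = 0
u(O) = O*(1 + O) (u(O) = (O + 0)*(O + 1²) = O*(O + 1) = O*(1 + O))
(x*u(W(-4)))*(8 - 1*(-13)) = (11*(0*(1 + 0)))*(8 - 1*(-13)) = (11*(0*1))*(8 + 13) = (11*0)*21 = 0*21 = 0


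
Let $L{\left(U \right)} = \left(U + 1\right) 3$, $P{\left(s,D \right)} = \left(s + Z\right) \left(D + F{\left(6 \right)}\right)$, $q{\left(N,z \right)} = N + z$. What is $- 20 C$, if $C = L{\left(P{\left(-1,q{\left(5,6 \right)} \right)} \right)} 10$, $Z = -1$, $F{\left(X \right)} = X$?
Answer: $19800$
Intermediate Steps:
$P{\left(s,D \right)} = \left(-1 + s\right) \left(6 + D\right)$ ($P{\left(s,D \right)} = \left(s - 1\right) \left(D + 6\right) = \left(-1 + s\right) \left(6 + D\right)$)
$L{\left(U \right)} = 3 + 3 U$ ($L{\left(U \right)} = \left(1 + U\right) 3 = 3 + 3 U$)
$C = -990$ ($C = \left(3 + 3 \left(-6 - \left(5 + 6\right) + 6 \left(-1\right) + \left(5 + 6\right) \left(-1\right)\right)\right) 10 = \left(3 + 3 \left(-6 - 11 - 6 + 11 \left(-1\right)\right)\right) 10 = \left(3 + 3 \left(-6 - 11 - 6 - 11\right)\right) 10 = \left(3 + 3 \left(-34\right)\right) 10 = \left(3 - 102\right) 10 = \left(-99\right) 10 = -990$)
$- 20 C = \left(-20\right) \left(-990\right) = 19800$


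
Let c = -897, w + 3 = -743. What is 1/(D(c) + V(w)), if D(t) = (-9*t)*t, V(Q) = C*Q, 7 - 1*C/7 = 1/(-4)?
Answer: -2/14558681 ≈ -1.3738e-7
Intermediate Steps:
w = -746 (w = -3 - 743 = -746)
C = 203/4 (C = 49 - 7/(-4) = 49 - 7*(-¼) = 49 + 7/4 = 203/4 ≈ 50.750)
V(Q) = 203*Q/4
D(t) = -9*t²
1/(D(c) + V(w)) = 1/(-9*(-897)² + (203/4)*(-746)) = 1/(-9*804609 - 75719/2) = 1/(-7241481 - 75719/2) = 1/(-14558681/2) = -2/14558681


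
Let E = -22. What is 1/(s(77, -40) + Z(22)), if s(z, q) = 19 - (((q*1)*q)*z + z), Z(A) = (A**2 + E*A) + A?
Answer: -1/123236 ≈ -8.1145e-6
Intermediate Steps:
Z(A) = A**2 - 21*A (Z(A) = (A**2 - 22*A) + A = A**2 - 21*A)
s(z, q) = 19 - z - z*q**2 (s(z, q) = 19 - ((q*q)*z + z) = 19 - (q**2*z + z) = 19 - (z*q**2 + z) = 19 - (z + z*q**2) = 19 + (-z - z*q**2) = 19 - z - z*q**2)
1/(s(77, -40) + Z(22)) = 1/((19 - 1*77 - 1*77*(-40)**2) + 22*(-21 + 22)) = 1/((19 - 77 - 1*77*1600) + 22*1) = 1/((19 - 77 - 123200) + 22) = 1/(-123258 + 22) = 1/(-123236) = -1/123236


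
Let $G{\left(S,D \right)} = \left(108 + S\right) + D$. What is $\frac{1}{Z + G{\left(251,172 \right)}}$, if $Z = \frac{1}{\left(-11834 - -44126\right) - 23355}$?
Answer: $\frac{8937}{4745548} \approx 0.0018832$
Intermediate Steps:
$Z = \frac{1}{8937}$ ($Z = \frac{1}{\left(-11834 + 44126\right) - 23355} = \frac{1}{32292 - 23355} = \frac{1}{8937} \approx 0.00011189$)
$G{\left(S,D \right)} = 108 + D + S$
$\frac{1}{Z + G{\left(251,172 \right)}} = \frac{1}{\frac{1}{8937} + \left(108 + 172 + 251\right)} = \frac{1}{\frac{1}{8937} + 531} = \frac{1}{\frac{4745548}{8937}} = \frac{8937}{4745548}$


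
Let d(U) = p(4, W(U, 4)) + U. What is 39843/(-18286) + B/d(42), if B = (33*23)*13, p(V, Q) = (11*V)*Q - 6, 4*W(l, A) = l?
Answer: 13382179/758869 ≈ 17.634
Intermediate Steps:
W(l, A) = l/4
p(V, Q) = -6 + 11*Q*V (p(V, Q) = 11*Q*V - 6 = -6 + 11*Q*V)
B = 9867 (B = 759*13 = 9867)
d(U) = -6 + 12*U (d(U) = (-6 + 11*(U/4)*4) + U = (-6 + 11*U) + U = -6 + 12*U)
39843/(-18286) + B/d(42) = 39843/(-18286) + 9867/(-6 + 12*42) = 39843*(-1/18286) + 9867/(-6 + 504) = -39843/18286 + 9867/498 = -39843/18286 + 9867*(1/498) = -39843/18286 + 3289/166 = 13382179/758869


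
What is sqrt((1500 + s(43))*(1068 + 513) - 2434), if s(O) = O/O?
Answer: sqrt(2370647) ≈ 1539.7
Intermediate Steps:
s(O) = 1
sqrt((1500 + s(43))*(1068 + 513) - 2434) = sqrt((1500 + 1)*(1068 + 513) - 2434) = sqrt(1501*1581 - 2434) = sqrt(2373081 - 2434) = sqrt(2370647)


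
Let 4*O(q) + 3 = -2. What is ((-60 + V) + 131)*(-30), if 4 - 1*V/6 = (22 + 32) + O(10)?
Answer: 6645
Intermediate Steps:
O(q) = -5/4 (O(q) = -¾ + (¼)*(-2) = -¾ - ½ = -5/4)
V = -585/2 (V = 24 - 6*((22 + 32) - 5/4) = 24 - 6*(54 - 5/4) = 24 - 6*211/4 = 24 - 633/2 = -585/2 ≈ -292.50)
((-60 + V) + 131)*(-30) = ((-60 - 585/2) + 131)*(-30) = (-705/2 + 131)*(-30) = -443/2*(-30) = 6645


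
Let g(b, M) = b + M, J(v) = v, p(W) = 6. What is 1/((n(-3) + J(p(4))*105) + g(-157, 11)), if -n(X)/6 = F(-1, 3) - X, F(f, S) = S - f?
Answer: 1/442 ≈ 0.0022624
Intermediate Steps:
n(X) = -24 + 6*X (n(X) = -6*((3 - 1*(-1)) - X) = -6*((3 + 1) - X) = -6*(4 - X) = -24 + 6*X)
g(b, M) = M + b
1/((n(-3) + J(p(4))*105) + g(-157, 11)) = 1/(((-24 + 6*(-3)) + 6*105) + (11 - 157)) = 1/(((-24 - 18) + 630) - 146) = 1/((-42 + 630) - 146) = 1/(588 - 146) = 1/442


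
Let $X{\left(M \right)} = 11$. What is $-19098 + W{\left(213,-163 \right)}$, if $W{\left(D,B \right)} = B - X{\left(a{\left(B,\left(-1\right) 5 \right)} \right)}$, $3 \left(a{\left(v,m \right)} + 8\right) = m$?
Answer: $-19272$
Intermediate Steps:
$a{\left(v,m \right)} = -8 + \frac{m}{3}$
$W{\left(D,B \right)} = -11 + B$ ($W{\left(D,B \right)} = B - 11 = -11 + B$)
$-19098 + W{\left(213,-163 \right)} = -19098 - 174 = -19272$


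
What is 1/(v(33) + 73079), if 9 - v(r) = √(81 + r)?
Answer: 36544/2670927815 + √114/5341855630 ≈ 1.3684e-5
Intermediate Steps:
v(r) = 9 - √(81 + r)
1/(v(33) + 73079) = 1/((9 - √(81 + 33)) + 73079) = 1/((9 - √114) + 73079) = 1/(73088 - √114)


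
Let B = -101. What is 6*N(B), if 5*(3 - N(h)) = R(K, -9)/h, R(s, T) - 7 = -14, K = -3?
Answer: 9048/505 ≈ 17.917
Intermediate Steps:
R(s, T) = -7 (R(s, T) = 7 - 14 = -7)
N(h) = 3 + 7/(5*h) (N(h) = 3 - (-7)/(5*h) = 3 + 7/(5*h))
6*N(B) = 6*(3 + (7/5)/(-101)) = 6*(3 + (7/5)*(-1/101)) = 6*(3 - 7/505) = 6*(1508/505) = 9048/505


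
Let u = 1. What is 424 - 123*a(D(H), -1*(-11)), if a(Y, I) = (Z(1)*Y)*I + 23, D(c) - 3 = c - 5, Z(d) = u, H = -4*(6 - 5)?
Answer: 5713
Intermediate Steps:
H = -4 (H = -4*1 = -4)
Z(d) = 1
D(c) = -2 + c (D(c) = 3 + (c - 5) = 3 + (-5 + c) = -2 + c)
a(Y, I) = 23 + I*Y (a(Y, I) = (1*Y)*I + 23 = Y*I + 23 = I*Y + 23 = 23 + I*Y)
424 - 123*a(D(H), -1*(-11)) = 424 - 123*(23 + (-1*(-11))*(-2 - 4)) = 424 - 123*(23 + 11*(-6)) = 424 - 123*(23 - 66) = 424 - 123*(-43) = 424 + 5289 = 5713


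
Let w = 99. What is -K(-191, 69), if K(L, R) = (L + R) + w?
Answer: 23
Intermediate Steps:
K(L, R) = 99 + L + R (K(L, R) = (L + R) + 99 = 99 + L + R)
-K(-191, 69) = -(99 - 191 + 69) = -1*(-23) = 23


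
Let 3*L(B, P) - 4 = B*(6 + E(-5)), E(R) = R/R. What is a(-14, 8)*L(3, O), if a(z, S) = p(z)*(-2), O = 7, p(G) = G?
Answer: 700/3 ≈ 233.33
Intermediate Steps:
E(R) = 1
L(B, P) = 4/3 + 7*B/3 (L(B, P) = 4/3 + (B*(6 + 1))/3 = 4/3 + (B*7)/3 = 4/3 + (7*B)/3 = 4/3 + 7*B/3)
a(z, S) = -2*z (a(z, S) = z*(-2) = -2*z)
a(-14, 8)*L(3, O) = (-2*(-14))*(4/3 + (7/3)*3) = 28*(4/3 + 7) = 28*(25/3) = 700/3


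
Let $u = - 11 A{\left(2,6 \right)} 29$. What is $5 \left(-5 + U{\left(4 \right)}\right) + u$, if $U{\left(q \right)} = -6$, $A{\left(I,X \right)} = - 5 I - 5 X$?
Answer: $12705$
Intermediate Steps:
$u = 12760$ ($u = - 11 \left(\left(-5\right) 2 - 30\right) 29 = - 11 \left(-10 - 30\right) 29 = \left(-11\right) \left(-40\right) 29 = 440 \cdot 29 = 12760$)
$5 \left(-5 + U{\left(4 \right)}\right) + u = 5 \left(-5 - 6\right) + 12760 = 5 \left(-11\right) + 12760 = -55 + 12760 = 12705$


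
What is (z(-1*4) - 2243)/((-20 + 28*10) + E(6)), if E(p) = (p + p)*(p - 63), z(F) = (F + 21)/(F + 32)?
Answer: 62787/11872 ≈ 5.2887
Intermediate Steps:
z(F) = (21 + F)/(32 + F)
E(p) = 2*p*(-63 + p) (E(p) = (2*p)*(-63 + p) = 2*p*(-63 + p))
(z(-1*4) - 2243)/((-20 + 28*10) + E(6)) = ((21 - 1*4)/(32 - 1*4) - 2243)/((-20 + 28*10) + 2*6*(-63 + 6)) = ((21 - 4)/(32 - 4) - 2243)/((-20 + 280) + 2*6*(-57)) = (17/28 - 2243)/(260 - 684) = ((1/28)*17 - 2243)/(-424) = (17/28 - 2243)*(-1/424) = -62787/28*(-1/424) = 62787/11872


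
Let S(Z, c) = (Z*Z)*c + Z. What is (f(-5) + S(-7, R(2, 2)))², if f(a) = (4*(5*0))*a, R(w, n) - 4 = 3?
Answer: 112896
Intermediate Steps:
R(w, n) = 7 (R(w, n) = 4 + 3 = 7)
f(a) = 0 (f(a) = (4*0)*a = 0*a = 0)
S(Z, c) = Z + c*Z² (S(Z, c) = Z²*c + Z = c*Z² + Z = Z + c*Z²)
(f(-5) + S(-7, R(2, 2)))² = (0 - 7*(1 - 7*7))² = (0 - 7*(1 - 49))² = (0 - 7*(-48))² = (0 + 336)² = 336² = 112896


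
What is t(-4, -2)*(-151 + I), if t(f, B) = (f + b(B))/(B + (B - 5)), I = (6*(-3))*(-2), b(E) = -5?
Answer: -115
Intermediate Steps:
I = 36 (I = -18*(-2) = 36)
t(f, B) = (-5 + f)/(-5 + 2*B) (t(f, B) = (f - 5)/(B + (B - 5)) = (-5 + f)/(B + (-5 + B)) = (-5 + f)/(-5 + 2*B))
t(-4, -2)*(-151 + I) = ((-5 - 4)/(-5 + 2*(-2)))*(-151 + 36) = (-9/(-5 - 4))*(-115) = (-9/(-9))*(-115) = -⅑*(-9)*(-115) = 1*(-115) = -115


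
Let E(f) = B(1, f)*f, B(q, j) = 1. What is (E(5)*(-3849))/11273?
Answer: -19245/11273 ≈ -1.7072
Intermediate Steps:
E(f) = f (E(f) = 1*f = f)
(E(5)*(-3849))/11273 = (5*(-3849))/11273 = -19245*1/11273 = -19245/11273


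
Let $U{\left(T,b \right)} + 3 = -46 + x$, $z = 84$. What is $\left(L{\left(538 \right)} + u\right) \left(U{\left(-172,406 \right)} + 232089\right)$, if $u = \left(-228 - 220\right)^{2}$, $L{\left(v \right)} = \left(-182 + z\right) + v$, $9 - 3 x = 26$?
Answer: $46672313944$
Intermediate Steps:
$x = - \frac{17}{3}$ ($x = 3 - \frac{26}{3} = - \frac{17}{3} \approx -5.6667$)
$U{\left(T,b \right)} = - \frac{164}{3}$ ($U{\left(T,b \right)} = -3 - \frac{155}{3} = - \frac{164}{3}$)
$L{\left(v \right)} = -98 + v$ ($L{\left(v \right)} = \left(-182 + 84\right) + v = -98 + v$)
$u = 200704$ ($u = \left(-448\right)^{2} = 200704$)
$\left(L{\left(538 \right)} + u\right) \left(U{\left(-172,406 \right)} + 232089\right) = \left(\left(-98 + 538\right) + 200704\right) \left(- \frac{164}{3} + 232089\right) = \left(440 + 200704\right) \frac{696103}{3} = 201144 \cdot \frac{696103}{3} = 46672313944$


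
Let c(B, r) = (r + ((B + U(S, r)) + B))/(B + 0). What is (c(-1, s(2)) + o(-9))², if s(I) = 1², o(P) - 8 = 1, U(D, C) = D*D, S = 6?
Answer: 676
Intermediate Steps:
U(D, C) = D²
o(P) = 9 (o(P) = 8 + 1 = 9)
s(I) = 1
c(B, r) = (36 + r + 2*B)/B (c(B, r) = (r + ((B + 6²) + B))/(B + 0) = (r + ((B + 36) + B))/B = (r + ((36 + B) + B))/B = (r + (36 + 2*B))/B = (36 + r + 2*B)/B)
(c(-1, s(2)) + o(-9))² = ((36 + 1 + 2*(-1))/(-1) + 9)² = (-(36 + 1 - 2) + 9)² = (-1*35 + 9)² = (-35 + 9)² = (-26)² = 676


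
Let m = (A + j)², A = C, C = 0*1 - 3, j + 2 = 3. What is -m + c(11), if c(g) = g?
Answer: 7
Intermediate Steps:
j = 1 (j = -2 + 3 = 1)
C = -3 (C = 0 - 3 = -3)
A = -3
m = 4 (m = (-3 + 1)² = (-2)² = 4)
-m + c(11) = -1*4 + 11 = -4 + 11 = 7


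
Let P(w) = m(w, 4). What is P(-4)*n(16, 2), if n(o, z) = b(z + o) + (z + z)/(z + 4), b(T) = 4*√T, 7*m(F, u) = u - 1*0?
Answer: 8/21 + 48*√2/7 ≈ 10.078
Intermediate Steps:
m(F, u) = u/7 (m(F, u) = (u - 1*0)/7 = (u + 0)/7 = u/7)
P(w) = 4/7 (P(w) = (⅐)*4 = 4/7)
n(o, z) = 4*√(o + z) + 2*z/(4 + z) (n(o, z) = 4*√(z + o) + (z + z)/(z + 4) = 4*√(o + z) + (2*z)/(4 + z) = 4*√(o + z) + 2*z/(4 + z))
P(-4)*n(16, 2) = 4*(2*(2 + 8*√(16 + 2) + 2*2*√(16 + 2))/(4 + 2))/7 = 4*(2*(2 + 8*√18 + 2*2*√18)/6)/7 = 4*(2*(⅙)*(2 + 8*(3*√2) + 2*2*(3*√2)))/7 = 4*(2*(⅙)*(2 + 24*√2 + 12*√2))/7 = 4*(2*(⅙)*(2 + 36*√2))/7 = 4*(⅔ + 12*√2)/7 = 8/21 + 48*√2/7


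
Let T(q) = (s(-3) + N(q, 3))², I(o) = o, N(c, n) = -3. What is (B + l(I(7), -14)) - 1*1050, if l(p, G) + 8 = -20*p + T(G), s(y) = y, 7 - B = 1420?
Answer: -2575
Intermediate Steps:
B = -1413 (B = 7 - 1*1420 = 7 - 1420 = -1413)
T(q) = 36 (T(q) = (-3 - 3)² = (-6)² = 36)
l(p, G) = 28 - 20*p (l(p, G) = -8 + (-20*p + 36) = -8 + (36 - 20*p) = 28 - 20*p)
(B + l(I(7), -14)) - 1*1050 = (-1413 + (28 - 20*7)) - 1*1050 = (-1413 + (28 - 140)) - 1050 = (-1413 - 112) - 1050 = -1525 - 1050 = -2575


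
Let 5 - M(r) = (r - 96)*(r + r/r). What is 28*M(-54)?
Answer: -222460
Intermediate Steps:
M(r) = 5 - (1 + r)*(-96 + r) (M(r) = 5 - (r - 96)*(r + r/r) = 5 - (-96 + r)*(r + 1) = 5 - (-96 + r)*(1 + r) = 5 - (1 + r)*(-96 + r))
28*M(-54) = 28*(101 - 1*(-54)**2 + 95*(-54)) = 28*(101 - 1*2916 - 5130) = 28*(101 - 2916 - 5130) = 28*(-7945) = -222460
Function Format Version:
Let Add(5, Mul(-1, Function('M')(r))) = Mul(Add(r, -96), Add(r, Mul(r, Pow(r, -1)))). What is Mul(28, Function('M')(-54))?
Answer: -222460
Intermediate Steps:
Function('M')(r) = Add(5, Mul(-1, Add(1, r), Add(-96, r))) (Function('M')(r) = Add(5, Mul(-1, Mul(Add(r, -96), Add(r, Mul(r, Pow(r, -1)))))) = Add(5, Mul(-1, Mul(Add(-96, r), Add(r, 1)))) = Add(5, Mul(-1, Mul(Add(-96, r), Add(1, r)))) = Add(5, Mul(-1, Mul(Add(1, r), Add(-96, r)))) = Add(5, Mul(-1, Add(1, r), Add(-96, r))))
Mul(28, Function('M')(-54)) = Mul(28, Add(101, Mul(-1, Pow(-54, 2)), Mul(95, -54))) = Mul(28, Add(101, Mul(-1, 2916), -5130)) = Mul(28, Add(101, -2916, -5130)) = Mul(28, -7945) = -222460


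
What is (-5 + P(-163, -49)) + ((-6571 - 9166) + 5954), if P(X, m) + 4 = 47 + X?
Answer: -9908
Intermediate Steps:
P(X, m) = 43 + X (P(X, m) = -4 + (47 + X) = 43 + X)
(-5 + P(-163, -49)) + ((-6571 - 9166) + 5954) = (-5 + (43 - 163)) + ((-6571 - 9166) + 5954) = (-5 - 120) + (-15737 + 5954) = -125 - 9783 = -9908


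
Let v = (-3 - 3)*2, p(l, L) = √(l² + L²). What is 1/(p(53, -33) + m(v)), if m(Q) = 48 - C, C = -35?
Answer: 83/2991 - √3898/2991 ≈ 0.0068760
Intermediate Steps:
p(l, L) = √(L² + l²)
v = -12 (v = -6*2 = -12)
m(Q) = 83 (m(Q) = 48 - 1*(-35) = 48 + 35 = 83)
1/(p(53, -33) + m(v)) = 1/(√((-33)² + 53²) + 83) = 1/(√(1089 + 2809) + 83) = 1/(√3898 + 83) = 1/(83 + √3898)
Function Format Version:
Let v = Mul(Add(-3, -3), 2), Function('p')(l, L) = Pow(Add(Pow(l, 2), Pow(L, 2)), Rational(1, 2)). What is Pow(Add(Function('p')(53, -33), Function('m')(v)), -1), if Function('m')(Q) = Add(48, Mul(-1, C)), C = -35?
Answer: Add(Rational(83, 2991), Mul(Rational(-1, 2991), Pow(3898, Rational(1, 2)))) ≈ 0.0068760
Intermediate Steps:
Function('p')(l, L) = Pow(Add(Pow(L, 2), Pow(l, 2)), Rational(1, 2))
v = -12 (v = Mul(-6, 2) = -12)
Function('m')(Q) = 83 (Function('m')(Q) = Add(48, Mul(-1, -35)) = Add(48, 35) = 83)
Pow(Add(Function('p')(53, -33), Function('m')(v)), -1) = Pow(Add(Pow(Add(Pow(-33, 2), Pow(53, 2)), Rational(1, 2)), 83), -1) = Pow(Add(Pow(Add(1089, 2809), Rational(1, 2)), 83), -1) = Pow(Add(Pow(3898, Rational(1, 2)), 83), -1) = Pow(Add(83, Pow(3898, Rational(1, 2))), -1)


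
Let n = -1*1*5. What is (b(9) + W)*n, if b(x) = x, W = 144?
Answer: -765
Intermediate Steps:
n = -5 (n = -1*5 = -5)
(b(9) + W)*n = (9 + 144)*(-5) = 153*(-5) = -765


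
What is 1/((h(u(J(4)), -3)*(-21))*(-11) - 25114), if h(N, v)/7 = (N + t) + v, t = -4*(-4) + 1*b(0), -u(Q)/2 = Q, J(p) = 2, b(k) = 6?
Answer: -1/859 ≈ -0.0011641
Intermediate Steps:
u(Q) = -2*Q
t = 22 (t = -4*(-4) + 1*6 = 16 + 6 = 22)
h(N, v) = 154 + 7*N + 7*v (h(N, v) = 7*((N + 22) + v) = 7*((22 + N) + v) = 7*(22 + N + v) = 154 + 7*N + 7*v)
1/((h(u(J(4)), -3)*(-21))*(-11) - 25114) = 1/(((154 + 7*(-2*2) + 7*(-3))*(-21))*(-11) - 25114) = 1/(((154 + 7*(-4) - 21)*(-21))*(-11) - 25114) = 1/(((154 - 28 - 21)*(-21))*(-11) - 25114) = 1/((105*(-21))*(-11) - 25114) = 1/(-2205*(-11) - 25114) = 1/(24255 - 25114) = 1/(-859) = -1/859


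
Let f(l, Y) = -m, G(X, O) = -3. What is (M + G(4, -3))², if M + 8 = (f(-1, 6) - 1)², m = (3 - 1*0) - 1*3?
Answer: 100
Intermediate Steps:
m = 0 (m = (3 + 0) - 3 = 3 - 3 = 0)
f(l, Y) = 0 (f(l, Y) = -1*0 = 0)
M = -7 (M = -8 + (0 - 1)² = -8 + (-1)² = -8 + 1 = -7)
(M + G(4, -3))² = (-7 - 3)² = (-10)² = 100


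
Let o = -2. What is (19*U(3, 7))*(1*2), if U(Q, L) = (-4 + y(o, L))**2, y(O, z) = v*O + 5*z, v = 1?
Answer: 31958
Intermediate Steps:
y(O, z) = O + 5*z (y(O, z) = 1*O + 5*z = O + 5*z)
U(Q, L) = (-6 + 5*L)**2 (U(Q, L) = (-4 + (-2 + 5*L))**2 = (-6 + 5*L)**2)
(19*U(3, 7))*(1*2) = (19*(-6 + 5*7)**2)*(1*2) = (19*(-6 + 35)**2)*2 = (19*29**2)*2 = (19*841)*2 = 15979*2 = 31958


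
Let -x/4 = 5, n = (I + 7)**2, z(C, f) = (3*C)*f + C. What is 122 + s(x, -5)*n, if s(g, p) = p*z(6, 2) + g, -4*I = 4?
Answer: -8158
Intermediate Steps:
z(C, f) = C + 3*C*f (z(C, f) = 3*C*f + C = C + 3*C*f)
I = -1 (I = -1/4*4 = -1)
n = 36 (n = (-1 + 7)**2 = 6**2 = 36)
x = -20 (x = -4*5 = -20)
s(g, p) = g + 42*p (s(g, p) = p*(6*(1 + 3*2)) + g = p*(6*(1 + 6)) + g = p*(6*7) + g = p*42 + g = 42*p + g = g + 42*p)
122 + s(x, -5)*n = 122 + (-20 + 42*(-5))*36 = 122 + (-20 - 210)*36 = 122 - 230*36 = 122 - 8280 = -8158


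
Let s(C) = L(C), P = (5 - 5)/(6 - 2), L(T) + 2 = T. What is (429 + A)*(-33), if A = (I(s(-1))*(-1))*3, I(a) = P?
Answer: -14157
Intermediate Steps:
L(T) = -2 + T
P = 0 (P = 0/4 = 0*(¼) = 0)
s(C) = -2 + C
I(a) = 0
A = 0 (A = (0*(-1))*3 = 0*3 = 0)
(429 + A)*(-33) = (429 + 0)*(-33) = 429*(-33) = -14157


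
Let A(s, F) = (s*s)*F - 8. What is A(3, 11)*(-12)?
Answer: -1092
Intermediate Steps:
A(s, F) = -8 + F*s² (A(s, F) = s²*F - 8 = F*s² - 8 = -8 + F*s²)
A(3, 11)*(-12) = (-8 + 11*3²)*(-12) = (-8 + 11*9)*(-12) = (-8 + 99)*(-12) = 91*(-12) = -1092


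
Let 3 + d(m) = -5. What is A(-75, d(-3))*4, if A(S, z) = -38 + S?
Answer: -452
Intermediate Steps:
d(m) = -8 (d(m) = -3 - 5 = -8)
A(-75, d(-3))*4 = (-38 - 75)*4 = -113*4 = -452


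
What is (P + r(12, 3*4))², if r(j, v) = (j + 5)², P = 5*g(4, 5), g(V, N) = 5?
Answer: 98596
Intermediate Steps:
P = 25 (P = 5*5 = 25)
r(j, v) = (5 + j)²
(P + r(12, 3*4))² = (25 + (5 + 12)²)² = (25 + 17²)² = (25 + 289)² = 314² = 98596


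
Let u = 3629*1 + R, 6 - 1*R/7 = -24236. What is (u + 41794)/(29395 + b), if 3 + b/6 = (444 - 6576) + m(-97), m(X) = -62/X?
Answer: -20866349/718883 ≈ -29.026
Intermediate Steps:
R = 169694 (R = 42 - 7*(-24236) = 42 + 169652 = 169694)
u = 173323 (u = 3629*1 + 169694 = 3629 + 169694 = 173323)
b = -3570198/97 (b = -18 + 6*((444 - 6576) - 62/(-97)) = -18 + 6*(-6132 - 62*(-1/97)) = -18 + 6*(-6132 + 62/97) = -18 + 6*(-594742/97) = -18 - 3568452/97 = -3570198/97 ≈ -36806.)
(u + 41794)/(29395 + b) = (173323 + 41794)/(29395 - 3570198/97) = 215117/(-718883/97) = 215117*(-97/718883) = -20866349/718883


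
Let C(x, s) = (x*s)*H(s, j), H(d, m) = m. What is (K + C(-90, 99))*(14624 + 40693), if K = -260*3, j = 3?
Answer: -1521770670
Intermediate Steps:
K = -780
C(x, s) = 3*s*x (C(x, s) = (x*s)*3 = (s*x)*3 = 3*s*x)
(K + C(-90, 99))*(14624 + 40693) = (-780 + 3*99*(-90))*(14624 + 40693) = (-780 - 26730)*55317 = -27510*55317 = -1521770670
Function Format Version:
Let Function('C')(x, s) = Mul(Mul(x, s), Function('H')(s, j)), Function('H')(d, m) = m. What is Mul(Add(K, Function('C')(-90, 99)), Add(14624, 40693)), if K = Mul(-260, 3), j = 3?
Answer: -1521770670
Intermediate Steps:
K = -780
Function('C')(x, s) = Mul(3, s, x) (Function('C')(x, s) = Mul(Mul(x, s), 3) = Mul(Mul(s, x), 3) = Mul(3, s, x))
Mul(Add(K, Function('C')(-90, 99)), Add(14624, 40693)) = Mul(Add(-780, Mul(3, 99, -90)), Add(14624, 40693)) = Mul(Add(-780, -26730), 55317) = Mul(-27510, 55317) = -1521770670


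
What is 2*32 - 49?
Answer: 15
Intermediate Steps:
2*32 - 49 = 64 - 49 = 15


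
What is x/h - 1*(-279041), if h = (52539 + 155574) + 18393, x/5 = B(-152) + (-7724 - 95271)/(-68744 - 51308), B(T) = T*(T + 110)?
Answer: 7587825754053607/27192498312 ≈ 2.7904e+5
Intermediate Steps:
B(T) = T*(110 + T)
x = 3832574815/120052 (x = 5*(-152*(110 - 152) + (-7724 - 95271)/(-68744 - 51308)) = 5*(-152*(-42) - 102995/(-120052)) = 5*(6384 - 102995*(-1/120052)) = 5*(6384 + 102995/120052) = 5*(766514963/120052) = 3832574815/120052 ≈ 31924.)
h = 226506 (h = 208113 + 18393 = 226506)
x/h - 1*(-279041) = (3832574815/120052)/226506 - 1*(-279041) = (3832574815/120052)*(1/226506) + 279041 = 3832574815/27192498312 + 279041 = 7587825754053607/27192498312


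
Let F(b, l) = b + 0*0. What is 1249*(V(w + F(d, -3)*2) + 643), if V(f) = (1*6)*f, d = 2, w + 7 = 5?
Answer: 818095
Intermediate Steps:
w = -2 (w = -7 + 5 = -2)
F(b, l) = b (F(b, l) = b + 0 = b)
V(f) = 6*f
1249*(V(w + F(d, -3)*2) + 643) = 1249*(6*(-2 + 2*2) + 643) = 1249*(6*(-2 + 4) + 643) = 1249*(6*2 + 643) = 1249*(12 + 643) = 1249*655 = 818095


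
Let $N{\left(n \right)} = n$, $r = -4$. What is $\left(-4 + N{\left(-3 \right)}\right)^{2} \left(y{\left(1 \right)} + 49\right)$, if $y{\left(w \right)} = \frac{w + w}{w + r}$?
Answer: $\frac{7105}{3} \approx 2368.3$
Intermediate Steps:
$y{\left(w \right)} = \frac{2 w}{-4 + w}$ ($y{\left(w \right)} = \frac{w + w}{w - 4} = \frac{2 w}{-4 + w}$)
$\left(-4 + N{\left(-3 \right)}\right)^{2} \left(y{\left(1 \right)} + 49\right) = \left(-4 - 3\right)^{2} \left(2 \cdot 1 \frac{1}{-4 + 1} + 49\right) = \left(-7\right)^{2} \left(2 \cdot 1 \frac{1}{-3} + 49\right) = 49 \left(2 \cdot 1 \left(- \frac{1}{3}\right) + 49\right) = 49 \left(- \frac{2}{3} + 49\right) = 49 \cdot \frac{145}{3} = \frac{7105}{3}$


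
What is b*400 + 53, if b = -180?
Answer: -71947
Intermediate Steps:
b*400 + 53 = -180*400 + 53 = -72000 + 53 = -71947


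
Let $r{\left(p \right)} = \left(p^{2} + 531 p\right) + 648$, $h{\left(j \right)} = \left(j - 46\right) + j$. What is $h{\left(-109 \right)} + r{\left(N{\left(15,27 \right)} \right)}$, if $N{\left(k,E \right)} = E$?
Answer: $15450$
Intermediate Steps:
$h{\left(j \right)} = -46 + 2 j$ ($h{\left(j \right)} = \left(-46 + j\right) + j = -46 + 2 j$)
$r{\left(p \right)} = 648 + p^{2} + 531 p$
$h{\left(-109 \right)} + r{\left(N{\left(15,27 \right)} \right)} = \left(-46 + 2 \left(-109\right)\right) + \left(648 + 27^{2} + 531 \cdot 27\right) = \left(-46 - 218\right) + \left(648 + 729 + 14337\right) = -264 + 15714 = 15450$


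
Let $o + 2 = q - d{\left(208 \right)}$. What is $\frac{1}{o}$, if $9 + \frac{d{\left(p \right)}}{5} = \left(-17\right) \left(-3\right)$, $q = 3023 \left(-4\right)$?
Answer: $- \frac{1}{12304} \approx -8.1274 \cdot 10^{-5}$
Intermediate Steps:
$q = -12092$
$d{\left(p \right)} = 210$ ($d{\left(p \right)} = -45 + 5 \left(\left(-17\right) \left(-3\right)\right) = -45 + 5 \cdot 51 = -45 + 255 = 210$)
$o = -12304$ ($o = -2 - 12302 = -12304$)
$\frac{1}{o} = \frac{1}{-12304} = - \frac{1}{12304}$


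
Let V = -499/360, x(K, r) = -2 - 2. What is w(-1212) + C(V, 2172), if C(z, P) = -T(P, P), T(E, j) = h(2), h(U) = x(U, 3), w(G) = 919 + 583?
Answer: 1506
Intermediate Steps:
x(K, r) = -4
w(G) = 1502
h(U) = -4
T(E, j) = -4
V = -499/360 (V = -499*1/360 = -499/360 ≈ -1.3861)
C(z, P) = 4 (C(z, P) = -1*(-4) = 4)
w(-1212) + C(V, 2172) = 1502 + 4 = 1506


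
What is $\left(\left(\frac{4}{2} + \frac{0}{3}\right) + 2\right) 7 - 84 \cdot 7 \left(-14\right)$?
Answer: $8260$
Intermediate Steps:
$\left(\left(\frac{4}{2} + \frac{0}{3}\right) + 2\right) 7 - 84 \cdot 7 \left(-14\right) = \left(\left(4 \cdot \frac{1}{2} + 0 \cdot \frac{1}{3}\right) + 2\right) 7 - -8232 = \left(\left(2 + 0\right) + 2\right) 7 + 8232 = \left(2 + 2\right) 7 + 8232 = 4 \cdot 7 + 8232 = 28 + 8232 = 8260$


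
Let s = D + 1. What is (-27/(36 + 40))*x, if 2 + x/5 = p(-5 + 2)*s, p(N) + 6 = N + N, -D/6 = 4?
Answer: -18495/38 ≈ -486.71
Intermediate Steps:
D = -24 (D = -6*4 = -24)
s = -23 (s = -24 + 1 = -23)
p(N) = -6 + 2*N (p(N) = -6 + (N + N) = -6 + 2*N)
x = 1370 (x = -10 + 5*((-6 + 2*(-5 + 2))*(-23)) = -10 + 5*((-6 + 2*(-3))*(-23)) = -10 + 5*((-6 - 6)*(-23)) = -10 + 5*(-12*(-23)) = -10 + 5*276 = -10 + 1380 = 1370)
(-27/(36 + 40))*x = (-27/(36 + 40))*1370 = (-27/76)*1370 = ((1/76)*(-27))*1370 = -27/76*1370 = -18495/38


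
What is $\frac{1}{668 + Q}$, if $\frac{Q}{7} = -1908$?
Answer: $- \frac{1}{12688} \approx -7.8815 \cdot 10^{-5}$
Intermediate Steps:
$Q = -13356$ ($Q = 7 \left(-1908\right) = -13356$)
$\frac{1}{668 + Q} = \frac{1}{668 - 13356} = \frac{1}{-12688} = - \frac{1}{12688}$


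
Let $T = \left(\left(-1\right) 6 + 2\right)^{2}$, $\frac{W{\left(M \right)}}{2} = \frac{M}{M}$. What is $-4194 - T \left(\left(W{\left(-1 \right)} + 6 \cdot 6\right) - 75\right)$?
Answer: $-3602$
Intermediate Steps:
$W{\left(M \right)} = 2$ ($W{\left(M \right)} = 2 \frac{M}{M} = 2 \cdot 1 = 2$)
$T = 16$ ($T = \left(-6 + 2\right)^{2} = \left(-4\right)^{2} = 16$)
$-4194 - T \left(\left(W{\left(-1 \right)} + 6 \cdot 6\right) - 75\right) = -4194 - 16 \left(\left(2 + 6 \cdot 6\right) - 75\right) = -4194 - 16 \left(\left(2 + 36\right) - 75\right) = -4194 - 16 \left(38 - 75\right) = -4194 - 16 \left(-37\right) = -4194 - -592 = -4194 + 592 = -3602$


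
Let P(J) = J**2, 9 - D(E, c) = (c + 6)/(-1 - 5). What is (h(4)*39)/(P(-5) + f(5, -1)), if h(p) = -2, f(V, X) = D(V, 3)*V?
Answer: -156/155 ≈ -1.0065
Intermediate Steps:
D(E, c) = 10 + c/6 (D(E, c) = 9 - (c + 6)/(-1 - 5) = 9 - (6 + c)/(-6) = 9 - (6 + c)*(-1)/6 = 9 - (-1 - c/6) = 9 + (1 + c/6) = 10 + c/6)
f(V, X) = 21*V/2 (f(V, X) = (10 + (1/6)*3)*V = (10 + 1/2)*V = 21*V/2)
(h(4)*39)/(P(-5) + f(5, -1)) = (-2*39)/((-5)**2 + (21/2)*5) = -78/(25 + 105/2) = -78/155/2 = -78*2/155 = -156/155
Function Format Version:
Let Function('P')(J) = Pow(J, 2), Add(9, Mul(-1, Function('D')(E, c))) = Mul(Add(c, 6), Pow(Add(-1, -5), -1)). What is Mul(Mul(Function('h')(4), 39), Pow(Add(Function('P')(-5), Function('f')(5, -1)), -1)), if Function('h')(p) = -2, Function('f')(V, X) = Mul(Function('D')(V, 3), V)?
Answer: Rational(-156, 155) ≈ -1.0065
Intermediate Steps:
Function('D')(E, c) = Add(10, Mul(Rational(1, 6), c)) (Function('D')(E, c) = Add(9, Mul(-1, Mul(Add(c, 6), Pow(Add(-1, -5), -1)))) = Add(9, Mul(-1, Mul(Add(6, c), Pow(-6, -1)))) = Add(9, Mul(-1, Mul(Add(6, c), Rational(-1, 6)))) = Add(9, Mul(-1, Add(-1, Mul(Rational(-1, 6), c)))) = Add(9, Add(1, Mul(Rational(1, 6), c))) = Add(10, Mul(Rational(1, 6), c)))
Function('f')(V, X) = Mul(Rational(21, 2), V) (Function('f')(V, X) = Mul(Add(10, Mul(Rational(1, 6), 3)), V) = Mul(Add(10, Rational(1, 2)), V) = Mul(Rational(21, 2), V))
Mul(Mul(Function('h')(4), 39), Pow(Add(Function('P')(-5), Function('f')(5, -1)), -1)) = Mul(Mul(-2, 39), Pow(Add(Pow(-5, 2), Mul(Rational(21, 2), 5)), -1)) = Mul(-78, Pow(Add(25, Rational(105, 2)), -1)) = Mul(-78, Pow(Rational(155, 2), -1)) = Mul(-78, Rational(2, 155)) = Rational(-156, 155)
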